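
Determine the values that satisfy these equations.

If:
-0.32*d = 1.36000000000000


Then:
d = -4.25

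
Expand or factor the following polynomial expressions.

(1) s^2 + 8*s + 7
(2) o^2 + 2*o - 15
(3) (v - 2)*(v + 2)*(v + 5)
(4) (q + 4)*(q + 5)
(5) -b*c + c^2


(1) = (s + 1)*(s + 7)
(2) = (o - 3)*(o + 5)
(3) = v^3 + 5*v^2 - 4*v - 20
(4) = q^2 + 9*q + 20
(5) = c*(-b + c)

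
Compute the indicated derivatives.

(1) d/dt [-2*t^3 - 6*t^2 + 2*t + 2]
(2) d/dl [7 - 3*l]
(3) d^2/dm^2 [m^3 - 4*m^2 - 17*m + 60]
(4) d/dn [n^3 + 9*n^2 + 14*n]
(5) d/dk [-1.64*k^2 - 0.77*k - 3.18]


(1) = -6*t^2 - 12*t + 2
(2) = -3
(3) = 6*m - 8
(4) = 3*n^2 + 18*n + 14
(5) = -3.28*k - 0.77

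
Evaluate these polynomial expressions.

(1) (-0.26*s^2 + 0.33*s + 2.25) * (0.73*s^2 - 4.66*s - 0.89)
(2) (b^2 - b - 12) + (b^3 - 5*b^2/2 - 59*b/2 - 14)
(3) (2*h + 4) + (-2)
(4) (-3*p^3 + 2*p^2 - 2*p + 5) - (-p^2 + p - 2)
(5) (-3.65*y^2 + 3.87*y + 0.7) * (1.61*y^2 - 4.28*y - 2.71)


(1) = -0.1898*s^4 + 1.4525*s^3 + 0.3361*s^2 - 10.7787*s - 2.0025
(2) = b^3 - 3*b^2/2 - 61*b/2 - 26
(3) = 2*h + 2
(4) = -3*p^3 + 3*p^2 - 3*p + 7
(5) = -5.8765*y^4 + 21.8527*y^3 - 5.5451*y^2 - 13.4837*y - 1.897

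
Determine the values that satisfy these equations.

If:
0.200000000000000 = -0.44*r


Then:
r = -0.45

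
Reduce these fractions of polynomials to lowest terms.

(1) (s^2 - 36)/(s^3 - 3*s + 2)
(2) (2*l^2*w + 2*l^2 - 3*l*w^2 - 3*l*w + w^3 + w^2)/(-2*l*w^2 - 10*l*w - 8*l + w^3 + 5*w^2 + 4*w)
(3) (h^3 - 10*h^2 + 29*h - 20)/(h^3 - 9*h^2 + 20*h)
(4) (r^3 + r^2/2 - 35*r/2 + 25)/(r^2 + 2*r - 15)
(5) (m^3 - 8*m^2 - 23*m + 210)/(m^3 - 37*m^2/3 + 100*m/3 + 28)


(1) = (s^2 - 36)/(s^3 - 3*s + 2)
(2) = (-l + w)/(w + 4)
(3) = (h - 1)/h
(4) = (2*r^2 - 9*r + 10)/(2*r - 6)
(5) = (3*m + 15)/(3*m + 2)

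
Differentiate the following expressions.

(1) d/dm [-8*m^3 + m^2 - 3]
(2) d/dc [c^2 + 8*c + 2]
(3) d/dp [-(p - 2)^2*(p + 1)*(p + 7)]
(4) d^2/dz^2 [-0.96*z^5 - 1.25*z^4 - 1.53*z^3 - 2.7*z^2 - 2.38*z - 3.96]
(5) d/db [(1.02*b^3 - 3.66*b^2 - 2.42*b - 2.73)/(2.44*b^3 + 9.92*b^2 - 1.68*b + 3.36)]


(1) = 2*m*(1 - 12*m)
(2) = 2*c + 8
(3) = -4*p^3 - 12*p^2 + 42*p - 4
(4) = -19.2*z^3 - 15.0*z^2 - 9.18*z - 5.4
(5) = (19.0488*b^4 + 8.3824*b^3 + 60.4204*b^2 + 29.568*b - 12.7176)/(5.9536*b^6 + 48.4096*b^5 + 90.208*b^4 - 16.9344*b^3 + 69.4848*b^2 - 11.2896*b + 11.2896)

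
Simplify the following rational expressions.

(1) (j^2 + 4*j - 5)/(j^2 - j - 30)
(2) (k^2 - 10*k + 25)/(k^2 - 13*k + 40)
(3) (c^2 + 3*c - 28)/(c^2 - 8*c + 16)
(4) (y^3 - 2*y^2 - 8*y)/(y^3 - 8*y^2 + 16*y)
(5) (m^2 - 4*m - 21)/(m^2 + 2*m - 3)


(1) = (j - 1)/(j - 6)
(2) = (k - 5)/(k - 8)
(3) = (c + 7)/(c - 4)
(4) = (y + 2)/(y - 4)
(5) = (m - 7)/(m - 1)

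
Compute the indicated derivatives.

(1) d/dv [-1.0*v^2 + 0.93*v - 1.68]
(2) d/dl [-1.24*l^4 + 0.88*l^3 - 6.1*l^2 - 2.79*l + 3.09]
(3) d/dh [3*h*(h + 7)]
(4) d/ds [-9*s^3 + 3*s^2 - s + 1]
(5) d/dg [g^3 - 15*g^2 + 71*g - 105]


(1) = 0.93 - 2.0*v
(2) = -4.96*l^3 + 2.64*l^2 - 12.2*l - 2.79
(3) = 6*h + 21
(4) = -27*s^2 + 6*s - 1
(5) = 3*g^2 - 30*g + 71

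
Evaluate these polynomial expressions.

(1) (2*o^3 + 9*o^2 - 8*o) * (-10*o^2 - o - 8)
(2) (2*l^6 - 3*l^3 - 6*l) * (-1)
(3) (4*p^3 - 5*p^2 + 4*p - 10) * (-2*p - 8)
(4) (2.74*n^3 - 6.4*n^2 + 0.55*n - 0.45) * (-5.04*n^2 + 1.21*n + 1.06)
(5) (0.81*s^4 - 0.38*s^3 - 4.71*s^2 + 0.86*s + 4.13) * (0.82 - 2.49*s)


(1) = -20*o^5 - 92*o^4 + 55*o^3 - 64*o^2 + 64*o
(2) = -2*l^6 + 3*l^3 + 6*l
(3) = -8*p^4 - 22*p^3 + 32*p^2 - 12*p + 80
(4) = -13.8096*n^5 + 35.5714*n^4 - 7.6116*n^3 - 3.8505*n^2 + 0.0385*n - 0.477
(5) = -2.0169*s^5 + 1.6104*s^4 + 11.4163*s^3 - 6.0036*s^2 - 9.5785*s + 3.3866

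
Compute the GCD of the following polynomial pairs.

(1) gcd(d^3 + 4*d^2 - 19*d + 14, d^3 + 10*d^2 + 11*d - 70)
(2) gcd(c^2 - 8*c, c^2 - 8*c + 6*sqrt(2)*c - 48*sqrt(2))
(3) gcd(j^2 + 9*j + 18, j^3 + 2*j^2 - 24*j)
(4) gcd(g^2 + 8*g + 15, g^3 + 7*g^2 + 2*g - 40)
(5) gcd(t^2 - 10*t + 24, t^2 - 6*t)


(1) = gcd((d - 2)*(d - 1)*(d + 7), (d - 2)*(d + 5)*(d + 7)) = d^2 + 5*d - 14
(2) = c - 8
(3) = j + 6
(4) = gcd((g + 3)*(g + 5), (g - 2)*(g + 4)*(g + 5)) = g + 5
(5) = gcd((t - 6)*(t - 4), t*(t - 6)) = t - 6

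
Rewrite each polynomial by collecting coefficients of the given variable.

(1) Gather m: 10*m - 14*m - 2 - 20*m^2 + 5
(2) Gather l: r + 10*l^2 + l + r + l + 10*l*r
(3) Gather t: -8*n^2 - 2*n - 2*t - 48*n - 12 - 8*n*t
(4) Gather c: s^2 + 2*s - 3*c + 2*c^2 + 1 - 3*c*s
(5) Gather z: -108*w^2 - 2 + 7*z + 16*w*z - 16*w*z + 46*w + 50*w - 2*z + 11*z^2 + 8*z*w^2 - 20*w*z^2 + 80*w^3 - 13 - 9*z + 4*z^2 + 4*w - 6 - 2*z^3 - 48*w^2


(1) = -20*m^2 - 4*m + 3
(2) = 10*l^2 + l*(10*r + 2) + 2*r
(3) = -8*n^2 - 50*n + t*(-8*n - 2) - 12
(4) = 2*c^2 + c*(-3*s - 3) + s^2 + 2*s + 1
(5) = 80*w^3 - 156*w^2 + 100*w - 2*z^3 + z^2*(15 - 20*w) + z*(8*w^2 - 4) - 21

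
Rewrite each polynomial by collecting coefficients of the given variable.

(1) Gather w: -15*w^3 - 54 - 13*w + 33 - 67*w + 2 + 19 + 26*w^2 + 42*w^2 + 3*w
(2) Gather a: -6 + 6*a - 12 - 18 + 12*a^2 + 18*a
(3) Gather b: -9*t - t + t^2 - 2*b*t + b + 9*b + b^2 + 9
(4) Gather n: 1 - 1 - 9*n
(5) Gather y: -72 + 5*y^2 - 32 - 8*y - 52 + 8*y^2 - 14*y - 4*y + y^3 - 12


(1) = -15*w^3 + 68*w^2 - 77*w
(2) = 12*a^2 + 24*a - 36
(3) = b^2 + b*(10 - 2*t) + t^2 - 10*t + 9
(4) = -9*n
(5) = y^3 + 13*y^2 - 26*y - 168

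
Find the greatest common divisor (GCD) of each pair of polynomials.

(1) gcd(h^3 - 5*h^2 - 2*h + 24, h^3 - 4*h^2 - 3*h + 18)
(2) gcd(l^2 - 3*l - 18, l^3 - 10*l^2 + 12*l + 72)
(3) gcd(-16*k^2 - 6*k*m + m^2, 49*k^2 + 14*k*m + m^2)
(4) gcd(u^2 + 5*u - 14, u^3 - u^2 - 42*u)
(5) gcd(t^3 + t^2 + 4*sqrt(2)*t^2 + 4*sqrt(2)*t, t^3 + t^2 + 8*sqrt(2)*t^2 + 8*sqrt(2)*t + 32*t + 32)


(1) = gcd((h - 4)*(h - 3)*(h + 2), (h - 3)^2*(h + 2)) = h^2 - h - 6
(2) = gcd((l - 6)*(l + 3), (l - 6)^2*(l + 2)) = l - 6
(3) = 1
(4) = 1
(5) = t^2 + t*(1 + 4*sqrt(2)) + 4*sqrt(2)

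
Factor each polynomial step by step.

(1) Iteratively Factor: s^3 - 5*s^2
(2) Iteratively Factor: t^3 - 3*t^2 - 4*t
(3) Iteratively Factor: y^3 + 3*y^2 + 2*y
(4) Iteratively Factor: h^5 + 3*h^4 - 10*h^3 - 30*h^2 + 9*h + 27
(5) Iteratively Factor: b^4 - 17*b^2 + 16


(1) = (s)*(s^2 - 5*s) = s*(s - 5)*(s)
(2) = (t + 1)*(t^2 - 4*t) = t*(t + 1)*(t - 4)
(3) = (y + 1)*(y^2 + 2*y) = (y + 1)*(y + 2)*(y)
(4) = (h + 1)*(h^4 + 2*h^3 - 12*h^2 - 18*h + 27) = (h - 3)*(h + 1)*(h^3 + 5*h^2 + 3*h - 9) = (h - 3)*(h + 1)*(h + 3)*(h^2 + 2*h - 3) = (h - 3)*(h - 1)*(h + 1)*(h + 3)*(h + 3)
(5) = (b + 1)*(b^3 - b^2 - 16*b + 16) = (b + 1)*(b + 4)*(b^2 - 5*b + 4) = (b - 4)*(b + 1)*(b + 4)*(b - 1)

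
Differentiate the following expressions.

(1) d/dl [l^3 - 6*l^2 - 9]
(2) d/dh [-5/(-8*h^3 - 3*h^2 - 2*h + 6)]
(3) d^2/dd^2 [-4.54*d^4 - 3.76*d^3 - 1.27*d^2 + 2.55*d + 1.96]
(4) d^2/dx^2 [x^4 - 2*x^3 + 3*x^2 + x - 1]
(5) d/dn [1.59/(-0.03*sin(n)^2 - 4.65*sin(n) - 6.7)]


(1) = 3*l*(l - 4)
(2) = 10*(-12*h^2 - 3*h - 1)/(8*h^3 + 3*h^2 + 2*h - 6)^2
(3) = -54.48*d^2 - 22.56*d - 2.54
(4) = 12*x^2 - 12*x + 6
(5) = (0.0954*sin(n) + 7.3935)*cos(n)/(0.03*sin(n)^2 + 4.65*sin(n) + 6.7)^2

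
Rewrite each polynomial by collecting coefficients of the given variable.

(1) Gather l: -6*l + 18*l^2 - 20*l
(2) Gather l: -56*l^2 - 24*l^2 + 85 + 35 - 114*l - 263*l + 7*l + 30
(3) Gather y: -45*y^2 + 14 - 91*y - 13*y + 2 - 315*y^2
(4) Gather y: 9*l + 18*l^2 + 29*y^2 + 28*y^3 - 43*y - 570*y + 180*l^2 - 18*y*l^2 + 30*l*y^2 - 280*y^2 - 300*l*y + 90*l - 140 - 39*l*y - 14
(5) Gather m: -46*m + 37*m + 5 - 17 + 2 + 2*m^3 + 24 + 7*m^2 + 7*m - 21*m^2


(1) = 18*l^2 - 26*l
(2) = -80*l^2 - 370*l + 150
(3) = -360*y^2 - 104*y + 16
(4) = 198*l^2 + 99*l + 28*y^3 + y^2*(30*l - 251) + y*(-18*l^2 - 339*l - 613) - 154
(5) = 2*m^3 - 14*m^2 - 2*m + 14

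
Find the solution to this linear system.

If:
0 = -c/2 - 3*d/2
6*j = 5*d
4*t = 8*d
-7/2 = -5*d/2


Then:
c = -21/5
d = 7/5
j = 7/6
t = 14/5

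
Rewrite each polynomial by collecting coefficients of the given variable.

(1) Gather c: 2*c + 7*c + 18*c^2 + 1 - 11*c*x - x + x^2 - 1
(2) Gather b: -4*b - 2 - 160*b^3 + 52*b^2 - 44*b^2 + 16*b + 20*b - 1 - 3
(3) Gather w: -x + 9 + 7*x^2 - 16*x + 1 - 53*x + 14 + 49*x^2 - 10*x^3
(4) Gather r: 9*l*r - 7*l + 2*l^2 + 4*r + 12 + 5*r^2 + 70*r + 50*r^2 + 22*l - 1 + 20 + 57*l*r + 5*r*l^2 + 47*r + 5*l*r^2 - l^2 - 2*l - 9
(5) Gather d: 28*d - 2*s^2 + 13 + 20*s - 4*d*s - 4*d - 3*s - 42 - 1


(1) = 18*c^2 + c*(9 - 11*x) + x^2 - x
(2) = -160*b^3 + 8*b^2 + 32*b - 6
(3) = -10*x^3 + 56*x^2 - 70*x + 24
(4) = l^2 + 13*l + r^2*(5*l + 55) + r*(5*l^2 + 66*l + 121) + 22
(5) = d*(24 - 4*s) - 2*s^2 + 17*s - 30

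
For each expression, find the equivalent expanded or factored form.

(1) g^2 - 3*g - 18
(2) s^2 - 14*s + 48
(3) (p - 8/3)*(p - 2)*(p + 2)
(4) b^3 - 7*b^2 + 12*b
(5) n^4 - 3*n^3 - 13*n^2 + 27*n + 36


(1) = (g - 6)*(g + 3)
(2) = (s - 8)*(s - 6)
(3) = p^3 - 8*p^2/3 - 4*p + 32/3
(4) = b*(b - 4)*(b - 3)
(5) = (n - 4)*(n - 3)*(n + 1)*(n + 3)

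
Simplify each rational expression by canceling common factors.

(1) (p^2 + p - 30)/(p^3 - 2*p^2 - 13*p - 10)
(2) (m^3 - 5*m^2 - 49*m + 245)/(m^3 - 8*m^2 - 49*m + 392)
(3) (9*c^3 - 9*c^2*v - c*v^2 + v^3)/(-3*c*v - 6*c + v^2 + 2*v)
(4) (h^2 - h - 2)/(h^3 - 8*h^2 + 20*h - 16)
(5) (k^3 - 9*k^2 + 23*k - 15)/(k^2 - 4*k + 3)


(1) = (p + 6)/(p^2 + 3*p + 2)
(2) = (m - 5)/(m - 8)
(3) = (-3*c^2 + 2*c*v + v^2)/(v + 2)
(4) = (h + 1)/(h^2 - 6*h + 8)
(5) = k - 5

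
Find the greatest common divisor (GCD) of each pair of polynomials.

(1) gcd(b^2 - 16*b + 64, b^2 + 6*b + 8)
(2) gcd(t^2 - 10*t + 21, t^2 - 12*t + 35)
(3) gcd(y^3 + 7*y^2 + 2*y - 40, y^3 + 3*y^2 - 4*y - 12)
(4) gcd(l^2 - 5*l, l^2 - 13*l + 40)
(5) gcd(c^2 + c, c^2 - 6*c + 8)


(1) = 1
(2) = gcd((t - 7)*(t - 3), (t - 7)*(t - 5)) = t - 7
(3) = gcd((y - 2)*(y + 4)*(y + 5), (y - 2)*(y + 2)*(y + 3)) = y - 2
(4) = gcd(l*(l - 5), (l - 8)*(l - 5)) = l - 5
(5) = gcd(c*(c + 1), (c - 4)*(c - 2)) = 1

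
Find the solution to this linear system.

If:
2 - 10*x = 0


Then:
x = 1/5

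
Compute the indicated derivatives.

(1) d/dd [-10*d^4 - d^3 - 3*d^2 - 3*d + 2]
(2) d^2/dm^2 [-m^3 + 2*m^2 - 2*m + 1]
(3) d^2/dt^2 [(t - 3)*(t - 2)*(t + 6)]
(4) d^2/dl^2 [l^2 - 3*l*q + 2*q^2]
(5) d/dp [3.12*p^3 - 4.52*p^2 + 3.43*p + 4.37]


(1) = -40*d^3 - 3*d^2 - 6*d - 3
(2) = 4 - 6*m
(3) = 6*t + 2
(4) = 2
(5) = 9.36*p^2 - 9.04*p + 3.43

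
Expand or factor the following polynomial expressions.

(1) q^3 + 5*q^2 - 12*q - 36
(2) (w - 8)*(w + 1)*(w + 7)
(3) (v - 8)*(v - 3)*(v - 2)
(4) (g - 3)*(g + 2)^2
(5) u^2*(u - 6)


(1) = (q - 3)*(q + 2)*(q + 6)
(2) = w^3 - 57*w - 56
(3) = v^3 - 13*v^2 + 46*v - 48
(4) = g^3 + g^2 - 8*g - 12
(5) = u^3 - 6*u^2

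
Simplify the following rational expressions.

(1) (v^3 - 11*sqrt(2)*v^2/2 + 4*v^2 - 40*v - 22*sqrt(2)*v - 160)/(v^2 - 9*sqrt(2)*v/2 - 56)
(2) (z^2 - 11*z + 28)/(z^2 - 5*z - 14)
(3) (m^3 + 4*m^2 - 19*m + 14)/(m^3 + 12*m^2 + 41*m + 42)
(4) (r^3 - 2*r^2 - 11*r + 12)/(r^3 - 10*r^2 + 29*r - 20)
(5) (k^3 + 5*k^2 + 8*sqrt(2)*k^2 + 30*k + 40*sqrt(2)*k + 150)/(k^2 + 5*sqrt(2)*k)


(1) = (4*v^2 + v*(10*sqrt(2) + 16) + 40*sqrt(2))/(4*v + 14*sqrt(2))
(2) = (z - 4)/(z + 2)
(3) = (m^2 - 3*m + 2)/(m^2 + 5*m + 6)
(4) = (r + 3)/(r - 5)
(5) = (k^2 + k*(3*sqrt(2) + 5) + 15*sqrt(2))/k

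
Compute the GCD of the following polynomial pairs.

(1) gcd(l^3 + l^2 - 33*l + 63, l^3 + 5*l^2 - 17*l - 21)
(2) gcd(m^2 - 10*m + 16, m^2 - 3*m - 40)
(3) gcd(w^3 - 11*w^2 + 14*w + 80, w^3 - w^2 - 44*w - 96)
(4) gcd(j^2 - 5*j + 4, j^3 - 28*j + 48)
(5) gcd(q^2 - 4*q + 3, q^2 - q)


(1) = l^2 + 4*l - 21
(2) = m - 8
(3) = w - 8
(4) = gcd((j - 4)*(j - 1), (j - 4)*(j - 2)*(j + 6)) = j - 4
(5) = gcd((q - 3)*(q - 1), q*(q - 1)) = q - 1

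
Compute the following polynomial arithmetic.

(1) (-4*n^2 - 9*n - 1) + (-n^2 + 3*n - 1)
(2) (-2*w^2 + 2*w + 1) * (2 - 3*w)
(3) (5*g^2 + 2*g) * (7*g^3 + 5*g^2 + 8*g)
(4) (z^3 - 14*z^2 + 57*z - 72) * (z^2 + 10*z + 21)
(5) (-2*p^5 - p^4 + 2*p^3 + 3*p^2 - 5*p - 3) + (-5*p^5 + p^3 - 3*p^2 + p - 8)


(1) = -5*n^2 - 6*n - 2
(2) = 6*w^3 - 10*w^2 + w + 2
(3) = 35*g^5 + 39*g^4 + 50*g^3 + 16*g^2
(4) = z^5 - 4*z^4 - 62*z^3 + 204*z^2 + 477*z - 1512
(5) = -7*p^5 - p^4 + 3*p^3 - 4*p - 11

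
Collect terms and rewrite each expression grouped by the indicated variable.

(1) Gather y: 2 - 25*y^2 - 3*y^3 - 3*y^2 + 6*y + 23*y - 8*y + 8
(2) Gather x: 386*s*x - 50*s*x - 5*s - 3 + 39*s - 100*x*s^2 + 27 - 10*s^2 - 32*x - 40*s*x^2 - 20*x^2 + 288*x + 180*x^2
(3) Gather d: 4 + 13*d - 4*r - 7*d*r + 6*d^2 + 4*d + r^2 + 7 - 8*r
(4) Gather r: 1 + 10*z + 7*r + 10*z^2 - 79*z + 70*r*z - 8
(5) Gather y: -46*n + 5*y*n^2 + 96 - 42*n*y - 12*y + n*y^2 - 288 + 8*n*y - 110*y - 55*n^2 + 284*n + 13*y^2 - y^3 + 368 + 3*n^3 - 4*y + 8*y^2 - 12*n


(1) = -3*y^3 - 28*y^2 + 21*y + 10
(2) = -10*s^2 + 34*s + x^2*(160 - 40*s) + x*(-100*s^2 + 336*s + 256) + 24
(3) = 6*d^2 + d*(17 - 7*r) + r^2 - 12*r + 11
(4) = r*(70*z + 7) + 10*z^2 - 69*z - 7
(5) = 3*n^3 - 55*n^2 + 226*n - y^3 + y^2*(n + 21) + y*(5*n^2 - 34*n - 126) + 176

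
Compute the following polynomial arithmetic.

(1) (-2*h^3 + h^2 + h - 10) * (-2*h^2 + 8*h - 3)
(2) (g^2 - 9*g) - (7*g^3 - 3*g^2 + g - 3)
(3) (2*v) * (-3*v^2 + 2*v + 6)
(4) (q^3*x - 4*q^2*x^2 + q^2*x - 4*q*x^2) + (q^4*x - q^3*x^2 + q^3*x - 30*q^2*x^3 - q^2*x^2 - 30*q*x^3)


(1) = 4*h^5 - 18*h^4 + 12*h^3 + 25*h^2 - 83*h + 30
(2) = -7*g^3 + 4*g^2 - 10*g + 3
(3) = -6*v^3 + 4*v^2 + 12*v
(4) = q^4*x - q^3*x^2 + 2*q^3*x - 30*q^2*x^3 - 5*q^2*x^2 + q^2*x - 30*q*x^3 - 4*q*x^2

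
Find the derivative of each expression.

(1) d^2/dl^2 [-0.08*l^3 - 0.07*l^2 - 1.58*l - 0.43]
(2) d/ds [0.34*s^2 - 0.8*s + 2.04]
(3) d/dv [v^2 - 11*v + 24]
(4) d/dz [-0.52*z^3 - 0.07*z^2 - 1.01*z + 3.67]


(1) = -0.48*l - 0.14
(2) = 0.68*s - 0.8
(3) = 2*v - 11
(4) = -1.56*z^2 - 0.14*z - 1.01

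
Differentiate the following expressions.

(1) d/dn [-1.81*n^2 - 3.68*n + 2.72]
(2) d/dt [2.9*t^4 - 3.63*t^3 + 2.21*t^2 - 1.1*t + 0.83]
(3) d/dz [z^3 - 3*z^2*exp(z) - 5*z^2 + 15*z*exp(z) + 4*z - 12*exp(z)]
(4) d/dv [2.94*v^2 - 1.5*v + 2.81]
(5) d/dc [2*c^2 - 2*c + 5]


(1) = -3.62*n - 3.68
(2) = 11.6*t^3 - 10.89*t^2 + 4.42*t - 1.1
(3) = -3*z^2*exp(z) + 3*z^2 + 9*z*exp(z) - 10*z + 3*exp(z) + 4
(4) = 5.88*v - 1.5
(5) = 4*c - 2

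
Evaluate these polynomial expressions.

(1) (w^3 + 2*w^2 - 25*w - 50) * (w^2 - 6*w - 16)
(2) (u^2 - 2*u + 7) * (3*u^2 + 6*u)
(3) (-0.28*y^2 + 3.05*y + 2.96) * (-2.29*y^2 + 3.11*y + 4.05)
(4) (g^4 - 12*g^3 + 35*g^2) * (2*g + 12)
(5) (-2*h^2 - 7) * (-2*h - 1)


(1) = w^5 - 4*w^4 - 53*w^3 + 68*w^2 + 700*w + 800
(2) = 3*u^4 + 9*u^2 + 42*u
(3) = 0.6412*y^4 - 7.8553*y^3 + 1.5731*y^2 + 21.5581*y + 11.988
(4) = 2*g^5 - 12*g^4 - 74*g^3 + 420*g^2
(5) = 4*h^3 + 2*h^2 + 14*h + 7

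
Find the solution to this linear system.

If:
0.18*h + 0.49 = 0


Then:
h = -2.72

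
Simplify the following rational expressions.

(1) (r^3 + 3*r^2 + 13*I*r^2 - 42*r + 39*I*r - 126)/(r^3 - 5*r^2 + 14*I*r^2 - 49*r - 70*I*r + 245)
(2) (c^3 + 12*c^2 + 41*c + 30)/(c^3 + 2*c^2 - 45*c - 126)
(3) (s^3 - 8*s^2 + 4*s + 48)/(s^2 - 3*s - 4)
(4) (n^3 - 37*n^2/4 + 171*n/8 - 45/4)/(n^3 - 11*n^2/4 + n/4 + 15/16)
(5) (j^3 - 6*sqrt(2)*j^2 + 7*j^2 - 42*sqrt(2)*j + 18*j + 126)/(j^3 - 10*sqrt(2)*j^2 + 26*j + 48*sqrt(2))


(1) = (r^2 + r*(3 + 6*I) + 18*I)/(r^2 + r*(-5 + 7*I) - 35*I)
(2) = (c^2 + 6*c + 5)/(c^2 - 4*c - 21)
(3) = (s^2 - 4*s - 12)/(s + 1)
(4) = (2*n - 12)/(2*n + 1)
(5) = (j^2 + j*(7 - 3*sqrt(2)) - 21*sqrt(2))/(j^2 - 7*sqrt(2)*j - 16)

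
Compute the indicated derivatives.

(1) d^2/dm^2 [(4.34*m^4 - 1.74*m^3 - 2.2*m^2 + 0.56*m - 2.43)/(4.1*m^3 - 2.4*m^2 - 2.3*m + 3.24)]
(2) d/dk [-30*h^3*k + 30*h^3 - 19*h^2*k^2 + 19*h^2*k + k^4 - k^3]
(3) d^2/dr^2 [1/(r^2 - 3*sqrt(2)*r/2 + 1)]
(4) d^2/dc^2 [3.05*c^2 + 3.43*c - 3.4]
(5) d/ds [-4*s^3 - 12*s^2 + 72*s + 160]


(1) = (23.642*m^6 - 244.14216*m^5 - 435.08352*m^4 + 270.09064*m^3 + 486.110808*m^2 + 29.731536*m - 101.34396)/(68.921*m^9 - 121.032*m^8 - 45.141*m^7 + 285.3612*m^6 - 165.9666*m^5 - 165.42*m^4 + 224.26228*m^3 - 24.16392*m^2 - 72.43344*m + 34.012224)
(2) = -30*h^3 - 38*h^2*k + 19*h^2 + 4*k^3 - 3*k^2
(3) = 4*(-4*r^2 + 6*sqrt(2)*r + (4*r - 3*sqrt(2))^2 - 4)/(2*r^2 - 3*sqrt(2)*r + 2)^3
(4) = 6.10000000000000
(5) = -12*s^2 - 24*s + 72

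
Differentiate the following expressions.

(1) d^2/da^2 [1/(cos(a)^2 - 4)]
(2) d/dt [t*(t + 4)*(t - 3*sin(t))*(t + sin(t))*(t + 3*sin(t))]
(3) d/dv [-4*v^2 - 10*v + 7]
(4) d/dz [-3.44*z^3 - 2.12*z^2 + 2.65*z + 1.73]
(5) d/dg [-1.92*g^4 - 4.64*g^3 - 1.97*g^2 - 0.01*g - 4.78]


(1) = 2*(-2*sin(a)^4 + 9*sin(a)^2 - 3)/(cos(a)^2 - 4)^3
(2) = t*(t + 4)*(t - 3*sin(t))*(t + sin(t))*(3*cos(t) + 1) + t*(t + 4)*(t - 3*sin(t))*(t + 3*sin(t))*(cos(t) + 1) - t*(t + 4)*(t + sin(t))*(t + 3*sin(t))*(3*cos(t) - 1) + t*(t - 3*sin(t))*(t + sin(t))*(t + 3*sin(t)) + (t + 4)*(t - 3*sin(t))*(t + sin(t))*(t + 3*sin(t))
(3) = -8*v - 10
(4) = -10.32*z^2 - 4.24*z + 2.65
(5) = -7.68*g^3 - 13.92*g^2 - 3.94*g - 0.01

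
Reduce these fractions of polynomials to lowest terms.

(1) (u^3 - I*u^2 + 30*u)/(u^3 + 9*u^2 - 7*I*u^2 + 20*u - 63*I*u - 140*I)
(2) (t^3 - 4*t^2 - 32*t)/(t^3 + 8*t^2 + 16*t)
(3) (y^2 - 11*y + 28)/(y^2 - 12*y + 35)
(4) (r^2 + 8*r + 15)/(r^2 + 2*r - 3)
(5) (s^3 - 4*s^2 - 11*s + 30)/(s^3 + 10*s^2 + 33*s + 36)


(1) = (u^3 - I*u^2 + 30*u)/(u^3 + u^2*(9 - 7*I) + u*(20 - 63*I) - 140*I)
(2) = (t - 8)/(t + 4)
(3) = (y - 4)/(y - 5)
(4) = (r + 5)/(r - 1)
(5) = (s^2 - 7*s + 10)/(s^2 + 7*s + 12)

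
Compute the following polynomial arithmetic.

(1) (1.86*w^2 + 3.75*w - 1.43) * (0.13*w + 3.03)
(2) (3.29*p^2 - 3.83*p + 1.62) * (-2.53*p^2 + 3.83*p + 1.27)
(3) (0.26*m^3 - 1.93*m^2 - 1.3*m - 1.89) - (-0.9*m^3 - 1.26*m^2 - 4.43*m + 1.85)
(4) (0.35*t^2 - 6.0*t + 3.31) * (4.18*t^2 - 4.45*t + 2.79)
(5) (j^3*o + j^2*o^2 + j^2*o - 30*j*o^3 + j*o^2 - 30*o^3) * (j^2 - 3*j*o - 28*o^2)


(1) = 0.2418*w^3 + 6.1233*w^2 + 11.1766*w - 4.3329
(2) = -8.3237*p^4 + 22.2906*p^3 - 14.5892*p^2 + 1.3405*p + 2.0574
(3) = 1.16*m^3 - 0.67*m^2 + 3.13*m - 3.74
(4) = 1.463*t^4 - 26.6375*t^3 + 41.5123*t^2 - 31.4695*t + 9.2349
(5) = j^5*o - 2*j^4*o^2 + j^4*o - 61*j^3*o^3 - 2*j^3*o^2 + 62*j^2*o^4 - 61*j^2*o^3 + 840*j*o^5 + 62*j*o^4 + 840*o^5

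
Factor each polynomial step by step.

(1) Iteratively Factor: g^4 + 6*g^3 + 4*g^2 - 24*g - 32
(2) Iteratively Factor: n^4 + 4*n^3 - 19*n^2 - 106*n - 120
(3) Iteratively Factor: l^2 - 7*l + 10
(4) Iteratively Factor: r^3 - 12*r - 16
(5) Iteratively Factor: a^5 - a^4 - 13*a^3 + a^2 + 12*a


(1) = (g + 2)*(g^3 + 4*g^2 - 4*g - 16) = (g + 2)*(g + 4)*(g^2 - 4) = (g + 2)^2*(g + 4)*(g - 2)
(2) = (n + 4)*(n^3 - 19*n - 30) = (n + 2)*(n + 4)*(n^2 - 2*n - 15) = (n + 2)*(n + 3)*(n + 4)*(n - 5)
(3) = (l - 2)*(l - 5)
(4) = (r + 2)*(r^2 - 2*r - 8) = (r - 4)*(r + 2)*(r + 2)
(5) = (a)*(a^4 - a^3 - 13*a^2 + a + 12) = a*(a + 1)*(a^3 - 2*a^2 - 11*a + 12) = a*(a - 1)*(a + 1)*(a^2 - a - 12) = a*(a - 1)*(a + 1)*(a + 3)*(a - 4)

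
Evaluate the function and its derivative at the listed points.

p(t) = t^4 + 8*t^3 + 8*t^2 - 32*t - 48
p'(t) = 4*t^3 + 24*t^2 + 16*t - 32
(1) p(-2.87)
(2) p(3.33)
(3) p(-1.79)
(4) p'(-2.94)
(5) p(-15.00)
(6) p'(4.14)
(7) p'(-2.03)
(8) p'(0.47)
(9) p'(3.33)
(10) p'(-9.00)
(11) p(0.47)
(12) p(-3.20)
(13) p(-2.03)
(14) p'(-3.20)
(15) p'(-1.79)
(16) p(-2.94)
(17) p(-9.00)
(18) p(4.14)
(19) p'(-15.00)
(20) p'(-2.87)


(1) = -11.54
(2) = 352.52
(3) = -0.70
(4) = 26.76
(5) = 25857.00
(6) = 729.42
(7) = 0.96
(8) = -18.76
(9) = 435.12
(10) = -1148.00
(11) = -60.39
(12) = -20.97
(13) = -0.01
(14) = 31.49
(15) = -6.68
(16) = -13.36
(17) = 1617.00
(18) = 818.07
(19) = -8372.00
(20) = 25.21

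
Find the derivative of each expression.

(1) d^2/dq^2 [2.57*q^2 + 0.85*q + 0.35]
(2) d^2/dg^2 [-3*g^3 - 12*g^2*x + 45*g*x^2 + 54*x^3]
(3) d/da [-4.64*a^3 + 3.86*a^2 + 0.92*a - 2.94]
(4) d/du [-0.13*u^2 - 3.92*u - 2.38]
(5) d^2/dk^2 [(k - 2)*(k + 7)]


(1) = 5.14000000000000
(2) = -18*g - 24*x
(3) = -13.92*a^2 + 7.72*a + 0.92
(4) = -0.26*u - 3.92
(5) = 2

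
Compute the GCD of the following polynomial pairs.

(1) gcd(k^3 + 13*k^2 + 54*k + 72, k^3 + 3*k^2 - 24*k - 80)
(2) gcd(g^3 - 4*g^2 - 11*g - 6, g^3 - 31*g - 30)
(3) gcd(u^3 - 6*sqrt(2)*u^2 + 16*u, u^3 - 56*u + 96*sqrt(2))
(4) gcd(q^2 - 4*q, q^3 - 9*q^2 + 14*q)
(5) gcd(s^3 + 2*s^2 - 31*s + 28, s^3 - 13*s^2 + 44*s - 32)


(1) = k + 4
(2) = g^2 - 5*g - 6
(3) = gcd(u*(u - 4*sqrt(2))*(u - 2*sqrt(2)), (u - 4*sqrt(2))*(u - 2*sqrt(2))*(u + 6*sqrt(2))) = u^2 - 6*sqrt(2)*u + 16
(4) = gcd(q*(q - 4), q*(q - 7)*(q - 2)) = q
(5) = s^2 - 5*s + 4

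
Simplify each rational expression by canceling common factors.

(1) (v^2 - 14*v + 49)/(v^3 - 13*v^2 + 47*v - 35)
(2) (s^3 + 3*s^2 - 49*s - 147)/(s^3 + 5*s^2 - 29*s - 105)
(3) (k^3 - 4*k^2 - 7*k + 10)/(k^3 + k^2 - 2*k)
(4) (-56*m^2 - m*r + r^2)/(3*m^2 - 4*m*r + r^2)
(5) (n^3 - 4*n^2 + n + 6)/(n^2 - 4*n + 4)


(1) = (v - 7)/(v^2 - 6*v + 5)
(2) = (s - 7)/(s - 5)
(3) = (k - 5)/k
(4) = (-56*m^2 - m*r + r^2)/(3*m^2 - 4*m*r + r^2)
(5) = (n^2 - 2*n - 3)/(n - 2)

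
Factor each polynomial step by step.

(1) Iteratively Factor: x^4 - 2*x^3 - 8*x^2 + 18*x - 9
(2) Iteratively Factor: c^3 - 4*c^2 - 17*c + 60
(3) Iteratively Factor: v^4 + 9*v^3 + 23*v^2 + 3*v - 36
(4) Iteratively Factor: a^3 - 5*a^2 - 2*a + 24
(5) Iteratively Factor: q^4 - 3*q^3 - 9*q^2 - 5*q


(1) = (x + 3)*(x^3 - 5*x^2 + 7*x - 3) = (x - 1)*(x + 3)*(x^2 - 4*x + 3) = (x - 3)*(x - 1)*(x + 3)*(x - 1)
(2) = (c - 3)*(c^2 - c - 20) = (c - 5)*(c - 3)*(c + 4)
(3) = (v + 3)*(v^3 + 6*v^2 + 5*v - 12) = (v + 3)*(v + 4)*(v^2 + 2*v - 3) = (v + 3)^2*(v + 4)*(v - 1)
(4) = (a - 4)*(a^2 - a - 6) = (a - 4)*(a - 3)*(a + 2)
(5) = (q - 5)*(q^3 + 2*q^2 + q) = (q - 5)*(q + 1)*(q^2 + q) = q*(q - 5)*(q + 1)*(q + 1)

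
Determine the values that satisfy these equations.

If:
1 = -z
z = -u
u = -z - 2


Then:
No Solution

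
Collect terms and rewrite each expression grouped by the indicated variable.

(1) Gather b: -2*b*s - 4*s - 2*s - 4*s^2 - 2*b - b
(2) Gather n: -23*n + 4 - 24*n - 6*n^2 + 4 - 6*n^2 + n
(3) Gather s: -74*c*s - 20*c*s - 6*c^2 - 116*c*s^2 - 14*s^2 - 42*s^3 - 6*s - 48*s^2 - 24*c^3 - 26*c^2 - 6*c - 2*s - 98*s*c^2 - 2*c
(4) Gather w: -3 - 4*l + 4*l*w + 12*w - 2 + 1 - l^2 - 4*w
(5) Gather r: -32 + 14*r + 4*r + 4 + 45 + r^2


(1) = b*(-2*s - 3) - 4*s^2 - 6*s
(2) = -12*n^2 - 46*n + 8
(3) = -24*c^3 - 32*c^2 - 8*c - 42*s^3 + s^2*(-116*c - 62) + s*(-98*c^2 - 94*c - 8)
(4) = -l^2 - 4*l + w*(4*l + 8) - 4
(5) = r^2 + 18*r + 17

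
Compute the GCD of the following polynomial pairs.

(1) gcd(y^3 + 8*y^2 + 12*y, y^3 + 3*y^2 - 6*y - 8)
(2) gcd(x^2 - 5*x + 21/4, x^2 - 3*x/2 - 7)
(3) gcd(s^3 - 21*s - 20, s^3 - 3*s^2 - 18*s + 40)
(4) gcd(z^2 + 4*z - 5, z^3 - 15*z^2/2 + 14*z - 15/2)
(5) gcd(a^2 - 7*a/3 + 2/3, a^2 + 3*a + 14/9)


(1) = 1
(2) = x - 7/2
(3) = gcd((s - 5)*(s + 1)*(s + 4), (s - 5)*(s - 2)*(s + 4)) = s^2 - s - 20
(4) = gcd((z - 1)*(z + 5), (z - 5)*(z - 3/2)*(z - 1)) = z - 1
(5) = 1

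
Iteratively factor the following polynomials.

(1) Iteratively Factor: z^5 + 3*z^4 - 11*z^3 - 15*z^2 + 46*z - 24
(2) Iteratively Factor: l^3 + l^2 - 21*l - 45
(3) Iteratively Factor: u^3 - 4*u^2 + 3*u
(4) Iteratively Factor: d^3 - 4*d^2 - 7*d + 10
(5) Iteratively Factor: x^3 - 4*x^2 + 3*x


(1) = (z + 4)*(z^4 - z^3 - 7*z^2 + 13*z - 6) = (z - 2)*(z + 4)*(z^3 + z^2 - 5*z + 3) = (z - 2)*(z - 1)*(z + 4)*(z^2 + 2*z - 3) = (z - 2)*(z - 1)*(z + 3)*(z + 4)*(z - 1)
(2) = (l + 3)*(l^2 - 2*l - 15) = (l + 3)^2*(l - 5)
(3) = (u)*(u^2 - 4*u + 3) = u*(u - 3)*(u - 1)
(4) = (d - 5)*(d^2 + d - 2) = (d - 5)*(d - 1)*(d + 2)
(5) = (x - 1)*(x^2 - 3*x) = x*(x - 1)*(x - 3)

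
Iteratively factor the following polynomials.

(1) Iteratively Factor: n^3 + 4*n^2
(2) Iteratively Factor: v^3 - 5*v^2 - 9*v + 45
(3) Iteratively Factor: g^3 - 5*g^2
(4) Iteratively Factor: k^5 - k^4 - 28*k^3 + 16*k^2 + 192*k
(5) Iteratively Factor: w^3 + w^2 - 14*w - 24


(1) = (n)*(n^2 + 4*n) = n^2*(n + 4)
(2) = (v - 3)*(v^2 - 2*v - 15) = (v - 5)*(v - 3)*(v + 3)
(3) = (g - 5)*(g^2) = g*(g - 5)*(g)
(4) = (k - 4)*(k^4 + 3*k^3 - 16*k^2 - 48*k) = (k - 4)*(k + 4)*(k^3 - k^2 - 12*k) = (k - 4)^2*(k + 4)*(k^2 + 3*k) = k*(k - 4)^2*(k + 4)*(k + 3)
(5) = (w + 2)*(w^2 - w - 12) = (w + 2)*(w + 3)*(w - 4)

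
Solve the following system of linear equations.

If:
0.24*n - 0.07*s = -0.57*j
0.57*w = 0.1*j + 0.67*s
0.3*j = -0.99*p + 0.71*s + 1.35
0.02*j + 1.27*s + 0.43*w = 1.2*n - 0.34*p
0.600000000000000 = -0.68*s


Then:
j = 0.36
n = -1.10
p = 0.62
s = -0.88
w = -0.97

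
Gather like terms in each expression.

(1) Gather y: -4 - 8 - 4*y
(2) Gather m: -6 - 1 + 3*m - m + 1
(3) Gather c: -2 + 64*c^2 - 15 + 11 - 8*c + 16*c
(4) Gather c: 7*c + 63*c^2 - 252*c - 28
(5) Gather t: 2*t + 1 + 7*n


(1) = -4*y - 12
(2) = 2*m - 6
(3) = 64*c^2 + 8*c - 6
(4) = 63*c^2 - 245*c - 28
(5) = 7*n + 2*t + 1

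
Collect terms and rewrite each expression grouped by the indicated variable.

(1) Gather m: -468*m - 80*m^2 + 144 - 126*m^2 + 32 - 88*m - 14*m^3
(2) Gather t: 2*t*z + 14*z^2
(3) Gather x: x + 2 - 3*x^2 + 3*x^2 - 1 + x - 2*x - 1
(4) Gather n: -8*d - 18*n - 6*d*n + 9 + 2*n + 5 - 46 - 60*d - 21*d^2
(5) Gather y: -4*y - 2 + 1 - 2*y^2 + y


(1) = -14*m^3 - 206*m^2 - 556*m + 176
(2) = 2*t*z + 14*z^2
(3) = 0
(4) = -21*d^2 - 68*d + n*(-6*d - 16) - 32
(5) = -2*y^2 - 3*y - 1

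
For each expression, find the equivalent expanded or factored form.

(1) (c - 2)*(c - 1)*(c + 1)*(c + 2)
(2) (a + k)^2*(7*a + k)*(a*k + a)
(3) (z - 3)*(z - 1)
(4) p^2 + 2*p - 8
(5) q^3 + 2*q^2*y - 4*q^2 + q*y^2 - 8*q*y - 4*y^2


(1) = c^4 - 5*c^2 + 4
(2) = 7*a^4*k + 7*a^4 + 15*a^3*k^2 + 15*a^3*k + 9*a^2*k^3 + 9*a^2*k^2 + a*k^4 + a*k^3
(3) = z^2 - 4*z + 3
(4) = (p - 2)*(p + 4)
(5) = (q - 4)*(q + y)^2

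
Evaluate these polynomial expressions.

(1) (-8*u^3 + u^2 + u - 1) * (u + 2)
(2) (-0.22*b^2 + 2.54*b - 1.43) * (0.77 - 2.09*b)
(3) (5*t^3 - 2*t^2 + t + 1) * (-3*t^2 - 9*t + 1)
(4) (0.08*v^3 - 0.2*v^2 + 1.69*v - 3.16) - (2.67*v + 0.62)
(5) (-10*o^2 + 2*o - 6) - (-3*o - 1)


(1) = -8*u^4 - 15*u^3 + 3*u^2 + u - 2
(2) = 0.4598*b^3 - 5.478*b^2 + 4.9445*b - 1.1011
(3) = -15*t^5 - 39*t^4 + 20*t^3 - 14*t^2 - 8*t + 1
(4) = 0.08*v^3 - 0.2*v^2 - 0.98*v - 3.78
(5) = -10*o^2 + 5*o - 5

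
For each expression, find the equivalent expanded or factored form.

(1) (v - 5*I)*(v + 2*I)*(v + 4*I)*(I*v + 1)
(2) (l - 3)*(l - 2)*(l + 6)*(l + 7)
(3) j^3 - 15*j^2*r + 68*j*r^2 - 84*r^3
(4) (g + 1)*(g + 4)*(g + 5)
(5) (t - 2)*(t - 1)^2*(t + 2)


(1) = I*v^4 + 23*I*v^2 - 18*v + 40*I
(2) = l^4 + 8*l^3 - 17*l^2 - 132*l + 252
(3) = (j - 7*r)*(j - 6*r)*(j - 2*r)
(4) = g^3 + 10*g^2 + 29*g + 20
(5) = t^4 - 2*t^3 - 3*t^2 + 8*t - 4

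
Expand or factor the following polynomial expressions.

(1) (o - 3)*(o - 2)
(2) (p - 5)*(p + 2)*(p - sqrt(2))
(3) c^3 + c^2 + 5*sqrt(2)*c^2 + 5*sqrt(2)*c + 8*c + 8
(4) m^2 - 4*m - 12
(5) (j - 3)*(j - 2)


(1) = o^2 - 5*o + 6
(2) = p^3 - 3*p^2 - sqrt(2)*p^2 - 10*p + 3*sqrt(2)*p + 10*sqrt(2)
(3) = (c + 1)*(c + sqrt(2))*(c + 4*sqrt(2))
(4) = (m - 6)*(m + 2)
(5) = j^2 - 5*j + 6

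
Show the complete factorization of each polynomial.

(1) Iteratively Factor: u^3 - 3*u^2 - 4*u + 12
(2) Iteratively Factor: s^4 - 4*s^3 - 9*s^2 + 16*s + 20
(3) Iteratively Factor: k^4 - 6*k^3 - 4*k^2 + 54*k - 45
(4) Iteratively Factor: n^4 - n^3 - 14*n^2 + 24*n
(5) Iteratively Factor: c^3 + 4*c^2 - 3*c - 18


(1) = (u + 2)*(u^2 - 5*u + 6) = (u - 3)*(u + 2)*(u - 2)
(2) = (s - 2)*(s^3 - 2*s^2 - 13*s - 10) = (s - 5)*(s - 2)*(s^2 + 3*s + 2) = (s - 5)*(s - 2)*(s + 2)*(s + 1)
(3) = (k - 5)*(k^3 - k^2 - 9*k + 9) = (k - 5)*(k - 1)*(k^2 - 9) = (k - 5)*(k - 3)*(k - 1)*(k + 3)
(4) = (n + 4)*(n^3 - 5*n^2 + 6*n) = n*(n + 4)*(n^2 - 5*n + 6) = n*(n - 2)*(n + 4)*(n - 3)
(5) = (c - 2)*(c^2 + 6*c + 9) = (c - 2)*(c + 3)*(c + 3)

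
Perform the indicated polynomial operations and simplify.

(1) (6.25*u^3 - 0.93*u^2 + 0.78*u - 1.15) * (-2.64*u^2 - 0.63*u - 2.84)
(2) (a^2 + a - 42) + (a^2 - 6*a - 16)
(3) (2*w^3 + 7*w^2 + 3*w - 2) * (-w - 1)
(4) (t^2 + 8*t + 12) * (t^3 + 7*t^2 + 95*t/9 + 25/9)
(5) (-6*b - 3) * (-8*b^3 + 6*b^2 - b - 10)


(1) = -16.5*u^5 - 1.4823*u^4 - 19.2233*u^3 + 5.1858*u^2 - 1.4907*u + 3.266
(2) = 2*a^2 - 5*a - 58
(3) = -2*w^4 - 9*w^3 - 10*w^2 - w + 2
(4) = t^5 + 15*t^4 + 707*t^3/9 + 1541*t^2/9 + 1340*t/9 + 100/3
(5) = 48*b^4 - 12*b^3 - 12*b^2 + 63*b + 30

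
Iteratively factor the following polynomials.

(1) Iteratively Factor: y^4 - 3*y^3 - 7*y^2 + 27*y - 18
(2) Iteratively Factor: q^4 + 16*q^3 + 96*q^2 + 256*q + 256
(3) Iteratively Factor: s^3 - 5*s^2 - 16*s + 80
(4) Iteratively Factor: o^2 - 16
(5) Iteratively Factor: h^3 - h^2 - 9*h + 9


(1) = (y + 3)*(y^3 - 6*y^2 + 11*y - 6) = (y - 3)*(y + 3)*(y^2 - 3*y + 2) = (y - 3)*(y - 2)*(y + 3)*(y - 1)
(2) = (q + 4)*(q^3 + 12*q^2 + 48*q + 64) = (q + 4)^2*(q^2 + 8*q + 16) = (q + 4)^3*(q + 4)
(3) = (s - 5)*(s^2 - 16) = (s - 5)*(s + 4)*(s - 4)
(4) = (o - 4)*(o + 4)
(5) = (h - 1)*(h^2 - 9) = (h - 3)*(h - 1)*(h + 3)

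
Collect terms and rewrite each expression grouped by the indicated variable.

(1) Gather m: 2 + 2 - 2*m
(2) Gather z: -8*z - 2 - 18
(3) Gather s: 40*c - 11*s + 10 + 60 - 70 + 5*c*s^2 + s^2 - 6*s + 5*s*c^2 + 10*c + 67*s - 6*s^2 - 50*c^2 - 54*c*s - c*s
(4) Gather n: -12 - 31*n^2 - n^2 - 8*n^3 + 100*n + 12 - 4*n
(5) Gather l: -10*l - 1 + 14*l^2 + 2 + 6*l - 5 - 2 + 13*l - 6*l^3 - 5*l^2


(1) = 4 - 2*m
(2) = -8*z - 20
(3) = -50*c^2 + 50*c + s^2*(5*c - 5) + s*(5*c^2 - 55*c + 50)
(4) = -8*n^3 - 32*n^2 + 96*n
(5) = -6*l^3 + 9*l^2 + 9*l - 6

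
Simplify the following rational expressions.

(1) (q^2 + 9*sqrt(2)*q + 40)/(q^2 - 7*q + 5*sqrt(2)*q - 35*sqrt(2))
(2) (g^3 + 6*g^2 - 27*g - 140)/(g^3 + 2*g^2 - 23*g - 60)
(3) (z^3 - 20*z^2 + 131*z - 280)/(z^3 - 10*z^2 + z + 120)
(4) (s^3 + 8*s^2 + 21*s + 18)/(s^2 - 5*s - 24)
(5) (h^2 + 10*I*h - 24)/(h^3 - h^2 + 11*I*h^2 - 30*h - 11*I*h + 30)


(1) = (q + 4*sqrt(2))/(q - 7)
(2) = (g + 7)/(g + 3)
(3) = (z - 7)/(z + 3)
(4) = (s^2 + 5*s + 6)/(s - 8)
(5) = (h + 4*I)/(h^2 + h*(-1 + 5*I) - 5*I)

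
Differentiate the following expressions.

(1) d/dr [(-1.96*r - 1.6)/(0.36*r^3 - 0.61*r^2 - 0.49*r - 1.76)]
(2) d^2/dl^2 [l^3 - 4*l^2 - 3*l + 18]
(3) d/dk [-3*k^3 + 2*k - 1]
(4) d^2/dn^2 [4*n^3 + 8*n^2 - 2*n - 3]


(1) = (1.4112*r^3 + 0.5324*r^2 - 1.952*r + 2.6656)/(0.1296*r^6 - 0.4392*r^5 + 0.0193*r^4 - 0.6694*r^3 + 2.3873*r^2 + 1.7248*r + 3.0976)
(2) = 6*l - 8
(3) = 2 - 9*k^2
(4) = 24*n + 16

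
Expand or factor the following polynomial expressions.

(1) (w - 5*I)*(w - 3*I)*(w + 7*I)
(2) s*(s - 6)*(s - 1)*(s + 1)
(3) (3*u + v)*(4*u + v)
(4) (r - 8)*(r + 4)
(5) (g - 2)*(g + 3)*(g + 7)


(1) = w^3 - I*w^2 + 41*w - 105*I
(2) = s^4 - 6*s^3 - s^2 + 6*s
(3) = 12*u^2 + 7*u*v + v^2
(4) = r^2 - 4*r - 32
(5) = g^3 + 8*g^2 + g - 42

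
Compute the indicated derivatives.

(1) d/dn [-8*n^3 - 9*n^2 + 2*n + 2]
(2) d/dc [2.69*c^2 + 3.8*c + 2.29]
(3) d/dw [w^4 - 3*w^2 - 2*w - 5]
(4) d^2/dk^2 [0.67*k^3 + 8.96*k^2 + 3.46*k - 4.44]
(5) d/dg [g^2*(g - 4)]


(1) = -24*n^2 - 18*n + 2
(2) = 5.38*c + 3.8
(3) = 4*w^3 - 6*w - 2
(4) = 4.02*k + 17.92
(5) = g*(3*g - 8)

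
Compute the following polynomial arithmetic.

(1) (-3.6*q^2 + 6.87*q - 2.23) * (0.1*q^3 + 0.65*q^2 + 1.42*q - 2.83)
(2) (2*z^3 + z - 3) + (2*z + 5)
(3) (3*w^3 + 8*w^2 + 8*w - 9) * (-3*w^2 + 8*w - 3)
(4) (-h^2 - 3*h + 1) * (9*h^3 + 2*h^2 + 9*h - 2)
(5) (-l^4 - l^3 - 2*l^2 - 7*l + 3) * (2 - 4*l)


(1) = -0.36*q^5 - 1.653*q^4 - 0.8695*q^3 + 18.4939*q^2 - 22.6087*q + 6.3109
(2) = 2*z^3 + 3*z + 2
(3) = -9*w^5 + 31*w^3 + 67*w^2 - 96*w + 27
(4) = -9*h^5 - 29*h^4 - 6*h^3 - 23*h^2 + 15*h - 2
(5) = 4*l^5 + 2*l^4 + 6*l^3 + 24*l^2 - 26*l + 6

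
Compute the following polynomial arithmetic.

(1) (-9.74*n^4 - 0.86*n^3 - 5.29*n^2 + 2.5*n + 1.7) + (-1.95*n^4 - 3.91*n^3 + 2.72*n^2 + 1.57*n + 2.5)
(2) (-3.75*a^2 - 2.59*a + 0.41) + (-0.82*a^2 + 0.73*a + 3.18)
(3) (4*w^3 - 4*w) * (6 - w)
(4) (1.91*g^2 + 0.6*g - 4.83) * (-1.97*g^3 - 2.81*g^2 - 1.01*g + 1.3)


(1) = -11.69*n^4 - 4.77*n^3 - 2.57*n^2 + 4.07*n + 4.2
(2) = -4.57*a^2 - 1.86*a + 3.59
(3) = -4*w^4 + 24*w^3 + 4*w^2 - 24*w
(4) = -3.7627*g^5 - 6.5491*g^4 + 5.9*g^3 + 15.4493*g^2 + 5.6583*g - 6.279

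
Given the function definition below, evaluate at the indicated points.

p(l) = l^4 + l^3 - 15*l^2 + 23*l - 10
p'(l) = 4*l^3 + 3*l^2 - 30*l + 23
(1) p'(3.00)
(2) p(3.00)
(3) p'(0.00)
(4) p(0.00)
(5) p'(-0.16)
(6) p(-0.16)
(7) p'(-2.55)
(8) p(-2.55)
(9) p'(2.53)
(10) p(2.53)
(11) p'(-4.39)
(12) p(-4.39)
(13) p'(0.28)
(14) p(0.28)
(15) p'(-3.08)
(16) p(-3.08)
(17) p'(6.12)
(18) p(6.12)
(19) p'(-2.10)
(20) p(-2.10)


(1) = 68.00
(2) = 32.00
(3) = 23.00
(4) = -10.00
(5) = 27.86
(6) = -14.07
(7) = 52.68
(8) = -140.49
(9) = 31.08
(10) = 9.34
(11) = -125.90
(12) = -113.24
(13) = 14.92
(14) = -4.71
(15) = 26.99
(16) = -162.36
(17) = 868.65
(18) = 1201.00
(19) = 62.19
(20) = -114.26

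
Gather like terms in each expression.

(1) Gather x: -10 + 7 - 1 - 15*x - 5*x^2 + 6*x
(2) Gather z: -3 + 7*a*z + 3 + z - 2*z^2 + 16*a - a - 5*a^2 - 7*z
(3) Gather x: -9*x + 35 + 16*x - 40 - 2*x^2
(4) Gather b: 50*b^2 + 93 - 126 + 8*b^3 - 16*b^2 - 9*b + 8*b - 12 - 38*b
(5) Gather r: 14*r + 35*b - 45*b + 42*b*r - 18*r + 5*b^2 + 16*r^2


(1) = -5*x^2 - 9*x - 4
(2) = -5*a^2 + 15*a - 2*z^2 + z*(7*a - 6)
(3) = -2*x^2 + 7*x - 5
(4) = 8*b^3 + 34*b^2 - 39*b - 45
(5) = 5*b^2 - 10*b + 16*r^2 + r*(42*b - 4)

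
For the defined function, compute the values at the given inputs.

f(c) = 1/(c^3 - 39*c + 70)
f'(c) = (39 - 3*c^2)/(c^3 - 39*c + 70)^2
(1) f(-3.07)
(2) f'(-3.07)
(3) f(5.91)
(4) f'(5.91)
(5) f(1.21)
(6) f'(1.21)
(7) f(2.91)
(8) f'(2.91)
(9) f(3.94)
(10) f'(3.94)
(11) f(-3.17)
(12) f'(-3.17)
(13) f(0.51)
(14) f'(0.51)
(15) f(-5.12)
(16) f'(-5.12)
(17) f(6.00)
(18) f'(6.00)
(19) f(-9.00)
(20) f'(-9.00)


(1) = 0.01
(2) = 0.00
(3) = 0.02
(4) = -0.03
(5) = 0.04
(6) = 0.06
(7) = -0.05
(8) = 0.04
(9) = -0.04
(10) = -0.01
(11) = 0.01
(12) = 0.00
(13) = 0.02
(14) = 0.02
(15) = 0.01
(16) = -0.00
(17) = 0.02
(18) = -0.03
(19) = -0.00
(20) = -0.00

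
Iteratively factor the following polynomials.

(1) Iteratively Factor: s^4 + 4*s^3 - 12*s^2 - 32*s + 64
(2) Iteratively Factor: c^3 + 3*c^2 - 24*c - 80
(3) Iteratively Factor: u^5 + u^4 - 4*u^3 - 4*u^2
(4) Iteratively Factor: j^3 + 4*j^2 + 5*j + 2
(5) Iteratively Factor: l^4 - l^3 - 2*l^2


(1) = (s + 4)*(s^3 - 12*s + 16) = (s + 4)^2*(s^2 - 4*s + 4) = (s - 2)*(s + 4)^2*(s - 2)
(2) = (c - 5)*(c^2 + 8*c + 16) = (c - 5)*(c + 4)*(c + 4)
(3) = (u)*(u^4 + u^3 - 4*u^2 - 4*u) = u^2*(u^3 + u^2 - 4*u - 4) = u^2*(u + 1)*(u^2 - 4) = u^2*(u + 1)*(u + 2)*(u - 2)
(4) = (j + 1)*(j^2 + 3*j + 2) = (j + 1)*(j + 2)*(j + 1)
(5) = (l - 2)*(l^3 + l^2) = l*(l - 2)*(l^2 + l) = l^2*(l - 2)*(l + 1)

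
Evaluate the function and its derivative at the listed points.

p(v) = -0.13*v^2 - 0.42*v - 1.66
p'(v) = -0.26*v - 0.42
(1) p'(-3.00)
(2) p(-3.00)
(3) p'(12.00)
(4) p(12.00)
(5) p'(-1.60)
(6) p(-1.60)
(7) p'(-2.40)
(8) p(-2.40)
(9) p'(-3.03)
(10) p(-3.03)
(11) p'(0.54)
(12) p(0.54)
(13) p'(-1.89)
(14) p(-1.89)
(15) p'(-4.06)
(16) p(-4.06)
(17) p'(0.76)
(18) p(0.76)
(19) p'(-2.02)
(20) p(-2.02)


(1) = 0.36
(2) = -1.57
(3) = -3.54
(4) = -25.42
(5) = -0.00
(6) = -1.32
(7) = 0.20
(8) = -1.40
(9) = 0.37
(10) = -1.58
(11) = -0.56
(12) = -1.92
(13) = 0.07
(14) = -1.33
(15) = 0.64
(16) = -2.10
(17) = -0.62
(18) = -2.05
(19) = 0.11
(20) = -1.34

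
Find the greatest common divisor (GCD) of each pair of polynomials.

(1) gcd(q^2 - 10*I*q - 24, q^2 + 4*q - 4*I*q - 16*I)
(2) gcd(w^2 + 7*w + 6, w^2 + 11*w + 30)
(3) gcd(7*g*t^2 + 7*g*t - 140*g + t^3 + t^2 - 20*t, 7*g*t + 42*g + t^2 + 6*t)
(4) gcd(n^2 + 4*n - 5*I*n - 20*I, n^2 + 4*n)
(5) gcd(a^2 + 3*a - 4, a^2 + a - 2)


(1) = q - 4*I
(2) = w + 6
(3) = 7*g + t
(4) = n + 4
(5) = a - 1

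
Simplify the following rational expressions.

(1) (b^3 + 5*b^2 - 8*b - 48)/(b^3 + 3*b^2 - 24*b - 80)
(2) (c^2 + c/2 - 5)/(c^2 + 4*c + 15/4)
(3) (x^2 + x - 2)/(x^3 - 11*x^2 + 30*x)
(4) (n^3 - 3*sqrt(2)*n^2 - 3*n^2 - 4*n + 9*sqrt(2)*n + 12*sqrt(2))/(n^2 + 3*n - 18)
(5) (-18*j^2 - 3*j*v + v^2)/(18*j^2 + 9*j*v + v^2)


(1) = (b - 3)/(b - 5)
(2) = (2*c - 4)/(2*c + 3)
(3) = (x^2 + x - 2)/(x^3 - 11*x^2 + 30*x)
(4) = (n^3 + n^2*(-3*sqrt(2) - 3) + n*(-4 + 9*sqrt(2)) + 12*sqrt(2))/(n^2 + 3*n - 18)
(5) = (-6*j + v)/(6*j + v)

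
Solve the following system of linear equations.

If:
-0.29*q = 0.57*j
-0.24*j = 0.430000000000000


Then:
j = -1.79
q = 3.52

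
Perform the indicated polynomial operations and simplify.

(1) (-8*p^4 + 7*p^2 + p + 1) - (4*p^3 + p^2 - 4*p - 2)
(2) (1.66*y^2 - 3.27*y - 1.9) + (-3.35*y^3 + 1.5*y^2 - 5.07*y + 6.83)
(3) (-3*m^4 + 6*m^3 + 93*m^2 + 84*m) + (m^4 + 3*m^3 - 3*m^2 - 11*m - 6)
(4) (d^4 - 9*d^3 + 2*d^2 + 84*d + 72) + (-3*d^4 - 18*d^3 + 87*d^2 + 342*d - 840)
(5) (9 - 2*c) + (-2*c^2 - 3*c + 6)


(1) = -8*p^4 - 4*p^3 + 6*p^2 + 5*p + 3
(2) = -3.35*y^3 + 3.16*y^2 - 8.34*y + 4.93
(3) = -2*m^4 + 9*m^3 + 90*m^2 + 73*m - 6
(4) = -2*d^4 - 27*d^3 + 89*d^2 + 426*d - 768
(5) = -2*c^2 - 5*c + 15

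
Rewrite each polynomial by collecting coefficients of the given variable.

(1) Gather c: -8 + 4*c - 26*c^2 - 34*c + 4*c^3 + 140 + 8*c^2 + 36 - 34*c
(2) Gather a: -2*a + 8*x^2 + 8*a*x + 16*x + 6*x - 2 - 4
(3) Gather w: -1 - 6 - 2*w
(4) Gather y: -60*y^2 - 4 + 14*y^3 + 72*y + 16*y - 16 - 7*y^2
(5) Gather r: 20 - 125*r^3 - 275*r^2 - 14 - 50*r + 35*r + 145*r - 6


(1) = 4*c^3 - 18*c^2 - 64*c + 168
(2) = a*(8*x - 2) + 8*x^2 + 22*x - 6
(3) = -2*w - 7
(4) = 14*y^3 - 67*y^2 + 88*y - 20
(5) = -125*r^3 - 275*r^2 + 130*r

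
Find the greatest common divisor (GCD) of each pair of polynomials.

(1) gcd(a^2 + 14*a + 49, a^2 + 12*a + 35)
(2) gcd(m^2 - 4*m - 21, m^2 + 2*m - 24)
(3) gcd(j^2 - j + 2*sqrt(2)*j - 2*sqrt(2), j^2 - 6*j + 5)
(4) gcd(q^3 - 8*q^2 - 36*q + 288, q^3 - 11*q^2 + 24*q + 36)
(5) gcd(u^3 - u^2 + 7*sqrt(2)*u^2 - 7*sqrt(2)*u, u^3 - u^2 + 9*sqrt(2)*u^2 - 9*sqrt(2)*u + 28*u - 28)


(1) = gcd((a + 7)^2, (a + 5)*(a + 7)) = a + 7
(2) = 1
(3) = gcd((j - 1)*(j + 2*sqrt(2)), (j - 5)*(j - 1)) = j - 1
(4) = gcd((q - 8)*(q - 6)*(q + 6), (q - 6)^2*(q + 1)) = q - 6
(5) = gcd(u*(u - 1)*(u + 7*sqrt(2)), (u - 1)*(u + 2*sqrt(2))*(u + 7*sqrt(2))) = u^2 + u*(-1 + 7*sqrt(2)) - 7*sqrt(2)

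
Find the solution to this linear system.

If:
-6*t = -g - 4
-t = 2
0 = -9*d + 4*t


Then:
d = -8/9
g = -16
t = -2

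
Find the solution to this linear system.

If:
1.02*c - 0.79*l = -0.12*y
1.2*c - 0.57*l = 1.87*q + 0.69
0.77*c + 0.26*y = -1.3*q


Then:
c = 0.439024571572659 - 0.182874553698932*y
l = 0.566841851903939 - 0.0842177781935579*y
q = -0.0916819951167864*y - 0.260037630854575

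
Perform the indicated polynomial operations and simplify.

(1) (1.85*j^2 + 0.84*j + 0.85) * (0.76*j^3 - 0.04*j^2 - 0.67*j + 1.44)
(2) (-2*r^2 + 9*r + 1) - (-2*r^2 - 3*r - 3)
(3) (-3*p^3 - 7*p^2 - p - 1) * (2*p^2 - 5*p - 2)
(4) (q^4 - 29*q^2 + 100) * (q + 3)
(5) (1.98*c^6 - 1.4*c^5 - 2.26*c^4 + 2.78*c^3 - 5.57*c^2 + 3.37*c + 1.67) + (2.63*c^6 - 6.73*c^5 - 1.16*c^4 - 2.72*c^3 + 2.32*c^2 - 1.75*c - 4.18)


(1) = 1.406*j^5 + 0.5644*j^4 - 0.6271*j^3 + 2.0672*j^2 + 0.6401*j + 1.224
(2) = 12*r + 4
(3) = -6*p^5 + p^4 + 39*p^3 + 17*p^2 + 7*p + 2
(4) = q^5 + 3*q^4 - 29*q^3 - 87*q^2 + 100*q + 300
(5) = 4.61*c^6 - 8.13*c^5 - 3.42*c^4 + 0.06*c^3 - 3.25*c^2 + 1.62*c - 2.51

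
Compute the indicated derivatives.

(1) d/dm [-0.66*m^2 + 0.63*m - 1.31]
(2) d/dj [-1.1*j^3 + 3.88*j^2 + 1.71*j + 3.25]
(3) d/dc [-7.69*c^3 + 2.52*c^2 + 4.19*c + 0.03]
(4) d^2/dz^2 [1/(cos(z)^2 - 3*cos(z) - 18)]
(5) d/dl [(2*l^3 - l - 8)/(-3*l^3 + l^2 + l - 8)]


(1) = 0.63 - 1.32*m
(2) = -3.3*j^2 + 7.76*j + 1.71
(3) = -23.07*c^2 + 5.04*c + 4.19
(4) = (4*sin(z)^4 - 83*sin(z)^2 - 171*cos(z)/4 - 9*cos(3*z)/4 + 25)/(sin(z)^2 + 3*cos(z) + 17)^3
(5) = ((1 - 6*l^2)*(3*l^3 - l^2 - l + 8) + (-9*l^2 + 2*l + 1)*(-2*l^3 + l + 8))/(3*l^3 - l^2 - l + 8)^2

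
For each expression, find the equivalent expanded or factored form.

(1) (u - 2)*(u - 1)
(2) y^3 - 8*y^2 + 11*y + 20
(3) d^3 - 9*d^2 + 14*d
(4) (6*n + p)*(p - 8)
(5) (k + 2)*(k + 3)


(1) = u^2 - 3*u + 2
(2) = (y - 5)*(y - 4)*(y + 1)
(3) = d*(d - 7)*(d - 2)
(4) = 6*n*p - 48*n + p^2 - 8*p
(5) = k^2 + 5*k + 6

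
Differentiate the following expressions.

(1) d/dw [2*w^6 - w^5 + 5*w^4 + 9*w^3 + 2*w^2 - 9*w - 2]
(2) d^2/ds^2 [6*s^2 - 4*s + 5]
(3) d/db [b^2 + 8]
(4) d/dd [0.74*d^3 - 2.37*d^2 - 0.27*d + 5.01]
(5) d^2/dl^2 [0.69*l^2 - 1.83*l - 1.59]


(1) = 12*w^5 - 5*w^4 + 20*w^3 + 27*w^2 + 4*w - 9
(2) = 12
(3) = 2*b
(4) = 2.22*d^2 - 4.74*d - 0.27
(5) = 1.38000000000000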